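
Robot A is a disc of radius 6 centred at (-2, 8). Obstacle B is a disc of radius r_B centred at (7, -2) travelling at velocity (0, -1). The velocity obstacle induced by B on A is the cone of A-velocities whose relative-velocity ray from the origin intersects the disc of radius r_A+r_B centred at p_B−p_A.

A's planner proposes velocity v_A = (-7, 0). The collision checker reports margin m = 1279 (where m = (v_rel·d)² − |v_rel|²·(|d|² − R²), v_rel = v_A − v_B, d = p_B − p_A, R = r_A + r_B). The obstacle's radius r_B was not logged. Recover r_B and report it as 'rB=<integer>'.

m = 1279
d = (9, -10);  v_rel = (-7, 1),  |v_rel|² = 50
v_rel×d = (-7)·(-10) − (1)·(9) = 61
since m = R²·50 − 61²:  R² = (3721 + 1279) / 50 = 100
R = √100 = 10  ⇒  r_B = 10 − 6 = 4

rB=4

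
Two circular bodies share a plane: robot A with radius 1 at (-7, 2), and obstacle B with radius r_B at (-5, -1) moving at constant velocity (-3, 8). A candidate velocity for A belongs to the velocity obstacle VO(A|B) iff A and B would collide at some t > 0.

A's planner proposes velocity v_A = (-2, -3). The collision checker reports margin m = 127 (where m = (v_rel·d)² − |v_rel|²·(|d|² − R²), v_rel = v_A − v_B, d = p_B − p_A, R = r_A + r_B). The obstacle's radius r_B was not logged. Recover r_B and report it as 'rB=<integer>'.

m = 127
d = (2, -3);  v_rel = (1, -11),  |v_rel|² = 122
v_rel×d = (1)·(-3) − (-11)·(2) = 19
since m = R²·122 − 19²:  R² = (361 + 127) / 122 = 4
R = √4 = 2  ⇒  r_B = 2 − 1 = 1

rB=1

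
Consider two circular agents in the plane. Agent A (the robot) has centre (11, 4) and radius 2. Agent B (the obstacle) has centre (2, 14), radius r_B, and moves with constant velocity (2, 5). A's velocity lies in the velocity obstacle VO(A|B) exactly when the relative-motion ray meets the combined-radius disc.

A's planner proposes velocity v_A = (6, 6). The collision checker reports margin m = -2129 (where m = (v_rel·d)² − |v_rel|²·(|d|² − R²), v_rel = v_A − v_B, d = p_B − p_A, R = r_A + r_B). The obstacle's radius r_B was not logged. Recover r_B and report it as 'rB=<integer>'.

m = -2129
d = (-9, 10);  v_rel = (4, 1),  |v_rel|² = 17
v_rel×d = (4)·(10) − (1)·(-9) = 49
since m = R²·17 − 49²:  R² = (2401 + -2129) / 17 = 16
R = √16 = 4  ⇒  r_B = 4 − 2 = 2

rB=2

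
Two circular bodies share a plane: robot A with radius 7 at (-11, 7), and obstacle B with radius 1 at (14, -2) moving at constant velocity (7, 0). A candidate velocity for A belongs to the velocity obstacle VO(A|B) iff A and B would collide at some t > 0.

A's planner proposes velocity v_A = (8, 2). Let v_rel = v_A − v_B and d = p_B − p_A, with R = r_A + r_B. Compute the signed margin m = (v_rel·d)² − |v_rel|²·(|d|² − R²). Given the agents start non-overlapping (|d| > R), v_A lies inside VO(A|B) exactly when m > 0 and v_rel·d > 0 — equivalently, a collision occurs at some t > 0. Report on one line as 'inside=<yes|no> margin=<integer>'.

d = (25, -9),  |d|² = 706;  R = 7+1 = 8,  c = 706−8² = 642
v_rel = (1, 2),  |v_rel|² = 5;  v_rel·d = (1)·(25) + (2)·(-9) = 7
5·t² − 14·t + 642 = 0  ⇒  m = 7² − 5·642 = -3161
m = -3161 < 0,  v_rel·d = 7 > 0  ⇒  outside

inside=no margin=-3161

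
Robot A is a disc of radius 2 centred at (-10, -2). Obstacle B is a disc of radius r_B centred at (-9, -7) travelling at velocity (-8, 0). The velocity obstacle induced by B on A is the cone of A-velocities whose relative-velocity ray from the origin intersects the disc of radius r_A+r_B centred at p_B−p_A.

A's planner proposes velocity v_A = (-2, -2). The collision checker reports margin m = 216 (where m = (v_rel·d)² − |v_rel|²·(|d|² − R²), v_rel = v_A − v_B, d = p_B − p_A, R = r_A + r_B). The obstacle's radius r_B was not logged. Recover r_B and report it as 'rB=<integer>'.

m = 216
d = (1, -5);  v_rel = (6, -2),  |v_rel|² = 40
v_rel×d = (6)·(-5) − (-2)·(1) = -28
since m = R²·40 − (-28)²:  R² = (784 + 216) / 40 = 25
R = √25 = 5  ⇒  r_B = 5 − 2 = 3

rB=3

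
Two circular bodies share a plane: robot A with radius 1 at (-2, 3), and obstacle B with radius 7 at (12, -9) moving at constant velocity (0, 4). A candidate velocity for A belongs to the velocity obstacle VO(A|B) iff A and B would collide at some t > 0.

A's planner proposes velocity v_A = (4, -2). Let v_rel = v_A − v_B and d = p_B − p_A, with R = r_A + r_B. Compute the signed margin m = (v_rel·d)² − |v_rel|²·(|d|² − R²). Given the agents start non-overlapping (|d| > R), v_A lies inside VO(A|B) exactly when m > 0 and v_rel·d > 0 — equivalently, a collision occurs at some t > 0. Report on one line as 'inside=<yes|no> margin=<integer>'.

d = (14, -12),  |d|² = 340;  R = 1+7 = 8,  c = 340−8² = 276
v_rel = (4, -6),  |v_rel|² = 52;  v_rel·d = (4)·(14) + (-6)·(-12) = 128
52·t² − 256·t + 276 = 0  ⇒  m = 128² − 52·276 = 2032
m = 2032 > 0,  v_rel·d = 128 > 0  ⇒  inside

inside=yes margin=2032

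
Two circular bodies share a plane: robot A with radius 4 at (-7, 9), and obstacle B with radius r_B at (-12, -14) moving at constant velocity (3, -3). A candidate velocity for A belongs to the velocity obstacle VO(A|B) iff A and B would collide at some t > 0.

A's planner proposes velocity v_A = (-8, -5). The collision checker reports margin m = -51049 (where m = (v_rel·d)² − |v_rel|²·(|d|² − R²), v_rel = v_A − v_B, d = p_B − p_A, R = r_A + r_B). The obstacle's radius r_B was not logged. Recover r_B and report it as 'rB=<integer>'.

m = -51049
d = (-5, -23);  v_rel = (-11, -2),  |v_rel|² = 125
v_rel×d = (-11)·(-23) − (-2)·(-5) = 243
since m = R²·125 − 243²:  R² = (59049 + -51049) / 125 = 64
R = √64 = 8  ⇒  r_B = 8 − 4 = 4

rB=4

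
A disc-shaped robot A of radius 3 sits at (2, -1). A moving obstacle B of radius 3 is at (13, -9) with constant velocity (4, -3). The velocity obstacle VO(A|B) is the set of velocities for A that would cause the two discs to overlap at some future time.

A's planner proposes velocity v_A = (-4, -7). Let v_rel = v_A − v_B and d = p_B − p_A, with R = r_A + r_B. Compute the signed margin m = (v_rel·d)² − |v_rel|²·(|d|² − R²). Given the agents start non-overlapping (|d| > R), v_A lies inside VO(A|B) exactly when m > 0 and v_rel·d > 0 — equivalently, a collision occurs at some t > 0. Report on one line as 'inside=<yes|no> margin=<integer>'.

d = (11, -8),  |d|² = 185;  R = 3+3 = 6,  c = 185−6² = 149
v_rel = (-8, -4),  |v_rel|² = 80;  v_rel·d = (-8)·(11) + (-4)·(-8) = -56
80·t² + 112·t + 149 = 0  ⇒  m = (-56)² − 80·149 = -8784
m = -8784 < 0,  v_rel·d = -56 < 0  ⇒  outside

inside=no margin=-8784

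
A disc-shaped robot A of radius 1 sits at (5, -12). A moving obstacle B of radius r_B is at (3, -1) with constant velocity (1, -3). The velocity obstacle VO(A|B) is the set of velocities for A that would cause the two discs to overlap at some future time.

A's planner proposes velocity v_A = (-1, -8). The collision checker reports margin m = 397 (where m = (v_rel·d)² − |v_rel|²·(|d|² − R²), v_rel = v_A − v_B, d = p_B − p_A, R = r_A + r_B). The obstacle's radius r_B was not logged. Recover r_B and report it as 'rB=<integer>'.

m = 397
d = (-2, 11);  v_rel = (-2, -5),  |v_rel|² = 29
v_rel×d = (-2)·(11) − (-5)·(-2) = -32
since m = R²·29 − (-32)²:  R² = (1024 + 397) / 29 = 49
R = √49 = 7  ⇒  r_B = 7 − 1 = 6

rB=6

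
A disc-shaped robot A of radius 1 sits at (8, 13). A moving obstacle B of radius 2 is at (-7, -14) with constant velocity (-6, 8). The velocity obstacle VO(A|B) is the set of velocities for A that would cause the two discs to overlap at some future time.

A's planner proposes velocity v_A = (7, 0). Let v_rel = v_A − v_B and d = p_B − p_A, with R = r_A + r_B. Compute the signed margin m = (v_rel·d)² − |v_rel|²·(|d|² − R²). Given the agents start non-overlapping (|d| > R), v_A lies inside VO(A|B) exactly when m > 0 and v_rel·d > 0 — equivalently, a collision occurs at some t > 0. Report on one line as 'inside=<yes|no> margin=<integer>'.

d = (-15, -27),  |d|² = 954;  R = 1+2 = 3,  c = 954−3² = 945
v_rel = (13, -8),  |v_rel|² = 233;  v_rel·d = (13)·(-15) + (-8)·(-27) = 21
233·t² − 42·t + 945 = 0  ⇒  m = 21² − 233·945 = -219744
m = -219744 < 0,  v_rel·d = 21 > 0  ⇒  outside

inside=no margin=-219744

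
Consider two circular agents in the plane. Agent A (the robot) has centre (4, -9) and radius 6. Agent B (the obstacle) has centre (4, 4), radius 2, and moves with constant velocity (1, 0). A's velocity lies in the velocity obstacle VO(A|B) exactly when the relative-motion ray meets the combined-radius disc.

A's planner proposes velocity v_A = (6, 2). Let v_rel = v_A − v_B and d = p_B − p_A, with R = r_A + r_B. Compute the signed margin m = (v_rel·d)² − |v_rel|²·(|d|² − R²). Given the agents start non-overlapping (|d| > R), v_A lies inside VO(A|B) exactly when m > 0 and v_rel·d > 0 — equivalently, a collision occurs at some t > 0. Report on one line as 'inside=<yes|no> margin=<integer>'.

d = (0, 13),  |d|² = 169;  R = 6+2 = 8,  c = 169−8² = 105
v_rel = (5, 2),  |v_rel|² = 29;  v_rel·d = (5)·(0) + (2)·(13) = 26
29·t² − 52·t + 105 = 0  ⇒  m = 26² − 29·105 = -2369
m = -2369 < 0,  v_rel·d = 26 > 0  ⇒  outside

inside=no margin=-2369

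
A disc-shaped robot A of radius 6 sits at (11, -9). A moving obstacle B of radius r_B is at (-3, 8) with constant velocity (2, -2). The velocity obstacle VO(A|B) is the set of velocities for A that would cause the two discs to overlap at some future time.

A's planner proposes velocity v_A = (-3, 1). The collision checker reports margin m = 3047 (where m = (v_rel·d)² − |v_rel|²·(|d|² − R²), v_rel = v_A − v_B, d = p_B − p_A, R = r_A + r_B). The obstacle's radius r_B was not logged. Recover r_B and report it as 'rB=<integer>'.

m = 3047
d = (-14, 17);  v_rel = (-5, 3),  |v_rel|² = 34
v_rel×d = (-5)·(17) − (3)·(-14) = -43
since m = R²·34 − (-43)²:  R² = (1849 + 3047) / 34 = 144
R = √144 = 12  ⇒  r_B = 12 − 6 = 6

rB=6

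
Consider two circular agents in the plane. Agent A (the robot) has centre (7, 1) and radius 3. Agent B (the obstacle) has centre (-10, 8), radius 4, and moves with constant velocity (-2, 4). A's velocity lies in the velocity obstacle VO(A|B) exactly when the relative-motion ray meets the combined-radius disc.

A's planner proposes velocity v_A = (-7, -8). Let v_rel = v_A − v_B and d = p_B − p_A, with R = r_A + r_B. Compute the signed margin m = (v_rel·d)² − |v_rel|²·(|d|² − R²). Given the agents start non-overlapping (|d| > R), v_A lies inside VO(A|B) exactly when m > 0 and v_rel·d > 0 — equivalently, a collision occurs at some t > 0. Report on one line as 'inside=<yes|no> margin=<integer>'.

d = (-17, 7),  |d|² = 338;  R = 3+4 = 7,  c = 338−7² = 289
v_rel = (-5, -12),  |v_rel|² = 169;  v_rel·d = (-5)·(-17) + (-12)·(7) = 1
169·t² − 2·t + 289 = 0  ⇒  m = 1² − 169·289 = -48840
m = -48840 < 0,  v_rel·d = 1 > 0  ⇒  outside

inside=no margin=-48840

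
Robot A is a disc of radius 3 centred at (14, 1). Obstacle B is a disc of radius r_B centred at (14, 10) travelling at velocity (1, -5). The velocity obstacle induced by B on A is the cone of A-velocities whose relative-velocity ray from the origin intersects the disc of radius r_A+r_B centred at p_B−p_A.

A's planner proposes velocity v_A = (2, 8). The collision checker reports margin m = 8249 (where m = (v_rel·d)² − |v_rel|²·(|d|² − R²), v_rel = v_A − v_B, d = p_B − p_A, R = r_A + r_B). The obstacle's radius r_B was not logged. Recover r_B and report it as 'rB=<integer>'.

m = 8249
d = (0, 9);  v_rel = (1, 13),  |v_rel|² = 170
v_rel×d = (1)·(9) − (13)·(0) = 9
since m = R²·170 − 9²:  R² = (81 + 8249) / 170 = 49
R = √49 = 7  ⇒  r_B = 7 − 3 = 4

rB=4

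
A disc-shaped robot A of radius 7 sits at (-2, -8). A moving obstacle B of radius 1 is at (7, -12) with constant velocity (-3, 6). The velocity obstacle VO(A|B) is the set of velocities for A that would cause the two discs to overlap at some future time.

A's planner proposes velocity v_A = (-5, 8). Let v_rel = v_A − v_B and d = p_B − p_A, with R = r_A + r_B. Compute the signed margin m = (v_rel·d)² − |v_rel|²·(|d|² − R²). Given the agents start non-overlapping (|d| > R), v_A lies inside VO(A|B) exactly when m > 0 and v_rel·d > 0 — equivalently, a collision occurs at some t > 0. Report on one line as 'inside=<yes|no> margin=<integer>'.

d = (9, -4),  |d|² = 97;  R = 7+1 = 8,  c = 97−8² = 33
v_rel = (-2, 2),  |v_rel|² = 8;  v_rel·d = (-2)·(9) + (2)·(-4) = -26
8·t² + 52·t + 33 = 0  ⇒  m = (-26)² − 8·33 = 412
m = 412 > 0,  v_rel·d = -26 < 0  ⇒  outside

inside=no margin=412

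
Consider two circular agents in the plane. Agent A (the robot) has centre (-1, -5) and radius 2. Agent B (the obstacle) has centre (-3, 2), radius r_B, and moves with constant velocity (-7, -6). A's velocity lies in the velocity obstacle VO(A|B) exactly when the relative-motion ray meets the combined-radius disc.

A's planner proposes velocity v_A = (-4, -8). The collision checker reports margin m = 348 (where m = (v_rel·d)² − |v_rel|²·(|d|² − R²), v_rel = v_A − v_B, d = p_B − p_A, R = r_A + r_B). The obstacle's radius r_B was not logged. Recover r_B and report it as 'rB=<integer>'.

m = 348
d = (-2, 7);  v_rel = (3, -2),  |v_rel|² = 13
v_rel×d = (3)·(7) − (-2)·(-2) = 17
since m = R²·13 − 17²:  R² = (289 + 348) / 13 = 49
R = √49 = 7  ⇒  r_B = 7 − 2 = 5

rB=5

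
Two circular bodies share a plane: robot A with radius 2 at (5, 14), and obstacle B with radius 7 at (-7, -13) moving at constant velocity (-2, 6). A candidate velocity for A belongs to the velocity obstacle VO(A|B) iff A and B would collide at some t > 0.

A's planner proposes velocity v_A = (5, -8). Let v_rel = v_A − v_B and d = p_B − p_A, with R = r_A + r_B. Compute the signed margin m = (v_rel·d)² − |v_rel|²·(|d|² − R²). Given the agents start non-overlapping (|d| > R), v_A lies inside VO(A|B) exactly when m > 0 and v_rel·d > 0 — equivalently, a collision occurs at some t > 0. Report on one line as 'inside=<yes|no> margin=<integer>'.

d = (-12, -27),  |d|² = 873;  R = 2+7 = 9,  c = 873−9² = 792
v_rel = (7, -14),  |v_rel|² = 245;  v_rel·d = (7)·(-12) + (-14)·(-27) = 294
245·t² − 588·t + 792 = 0  ⇒  m = 294² − 245·792 = -107604
m = -107604 < 0,  v_rel·d = 294 > 0  ⇒  outside

inside=no margin=-107604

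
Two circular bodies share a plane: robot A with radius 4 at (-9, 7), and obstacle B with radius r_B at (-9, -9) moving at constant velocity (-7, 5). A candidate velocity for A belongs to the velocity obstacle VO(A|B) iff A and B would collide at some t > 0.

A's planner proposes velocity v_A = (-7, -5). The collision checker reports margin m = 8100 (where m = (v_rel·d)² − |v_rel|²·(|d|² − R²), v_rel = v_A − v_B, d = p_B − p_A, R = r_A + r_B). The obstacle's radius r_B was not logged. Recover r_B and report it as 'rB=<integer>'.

m = 8100
d = (0, -16);  v_rel = (0, -10),  |v_rel|² = 100
v_rel×d = (0)·(-16) − (-10)·(0) = 0
since m = R²·100 − 0²:  R² = (0 + 8100) / 100 = 81
R = √81 = 9  ⇒  r_B = 9 − 4 = 5

rB=5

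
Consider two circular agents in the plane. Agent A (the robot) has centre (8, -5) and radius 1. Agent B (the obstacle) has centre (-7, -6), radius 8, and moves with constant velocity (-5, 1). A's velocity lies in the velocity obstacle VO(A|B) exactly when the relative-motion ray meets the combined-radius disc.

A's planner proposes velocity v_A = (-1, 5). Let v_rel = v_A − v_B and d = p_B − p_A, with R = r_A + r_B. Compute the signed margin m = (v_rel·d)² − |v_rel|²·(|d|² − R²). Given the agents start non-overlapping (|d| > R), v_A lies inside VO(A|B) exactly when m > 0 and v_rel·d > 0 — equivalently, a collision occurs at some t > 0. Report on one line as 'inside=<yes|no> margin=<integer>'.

d = (-15, -1),  |d|² = 226;  R = 1+8 = 9,  c = 226−9² = 145
v_rel = (4, 4),  |v_rel|² = 32;  v_rel·d = (4)·(-15) + (4)·(-1) = -64
32·t² + 128·t + 145 = 0  ⇒  m = (-64)² − 32·145 = -544
m = -544 < 0,  v_rel·d = -64 < 0  ⇒  outside

inside=no margin=-544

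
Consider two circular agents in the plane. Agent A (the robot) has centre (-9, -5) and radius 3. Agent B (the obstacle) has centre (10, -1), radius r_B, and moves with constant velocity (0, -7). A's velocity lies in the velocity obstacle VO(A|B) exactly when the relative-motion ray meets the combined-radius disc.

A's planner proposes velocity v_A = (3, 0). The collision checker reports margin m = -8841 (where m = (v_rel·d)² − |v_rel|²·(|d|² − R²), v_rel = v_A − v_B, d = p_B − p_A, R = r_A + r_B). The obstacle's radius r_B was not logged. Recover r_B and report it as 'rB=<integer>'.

m = -8841
d = (19, 4);  v_rel = (3, 7),  |v_rel|² = 58
v_rel×d = (3)·(4) − (7)·(19) = -121
since m = R²·58 − (-121)²:  R² = (14641 + -8841) / 58 = 100
R = √100 = 10  ⇒  r_B = 10 − 3 = 7

rB=7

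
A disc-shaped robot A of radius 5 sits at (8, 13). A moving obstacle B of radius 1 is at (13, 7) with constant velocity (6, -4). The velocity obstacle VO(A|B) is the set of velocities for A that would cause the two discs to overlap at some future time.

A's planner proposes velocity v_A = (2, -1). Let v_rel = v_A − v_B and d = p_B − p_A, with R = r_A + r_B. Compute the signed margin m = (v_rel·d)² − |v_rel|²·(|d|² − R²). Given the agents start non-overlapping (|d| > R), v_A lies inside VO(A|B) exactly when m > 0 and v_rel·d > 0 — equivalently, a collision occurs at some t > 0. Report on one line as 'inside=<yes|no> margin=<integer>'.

d = (5, -6),  |d|² = 61;  R = 5+1 = 6,  c = 61−6² = 25
v_rel = (-4, 3),  |v_rel|² = 25;  v_rel·d = (-4)·(5) + (3)·(-6) = -38
25·t² + 76·t + 25 = 0  ⇒  m = (-38)² − 25·25 = 819
m = 819 > 0,  v_rel·d = -38 < 0  ⇒  outside

inside=no margin=819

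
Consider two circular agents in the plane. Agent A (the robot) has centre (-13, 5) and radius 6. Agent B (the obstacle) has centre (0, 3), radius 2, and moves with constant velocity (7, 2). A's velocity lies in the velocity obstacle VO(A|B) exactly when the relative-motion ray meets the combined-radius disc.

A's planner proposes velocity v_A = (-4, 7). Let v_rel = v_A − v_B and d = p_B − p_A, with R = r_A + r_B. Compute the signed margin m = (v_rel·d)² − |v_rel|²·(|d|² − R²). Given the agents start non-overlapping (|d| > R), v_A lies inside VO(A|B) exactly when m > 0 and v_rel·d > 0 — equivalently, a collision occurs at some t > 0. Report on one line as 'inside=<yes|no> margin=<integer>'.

d = (13, -2),  |d|² = 173;  R = 6+2 = 8,  c = 173−8² = 109
v_rel = (-11, 5),  |v_rel|² = 146;  v_rel·d = (-11)·(13) + (5)·(-2) = -153
146·t² + 306·t + 109 = 0  ⇒  m = (-153)² − 146·109 = 7495
m = 7495 > 0,  v_rel·d = -153 < 0  ⇒  outside

inside=no margin=7495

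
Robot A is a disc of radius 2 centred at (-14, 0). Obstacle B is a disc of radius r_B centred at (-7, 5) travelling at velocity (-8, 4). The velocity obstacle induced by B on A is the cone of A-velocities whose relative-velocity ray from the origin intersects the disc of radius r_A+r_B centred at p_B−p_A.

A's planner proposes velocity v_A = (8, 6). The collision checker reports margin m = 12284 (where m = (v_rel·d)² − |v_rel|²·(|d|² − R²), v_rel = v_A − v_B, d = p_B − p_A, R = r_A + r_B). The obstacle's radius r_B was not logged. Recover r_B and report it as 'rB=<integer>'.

m = 12284
d = (7, 5);  v_rel = (16, 2),  |v_rel|² = 260
v_rel×d = (16)·(5) − (2)·(7) = 66
since m = R²·260 − 66²:  R² = (4356 + 12284) / 260 = 64
R = √64 = 8  ⇒  r_B = 8 − 2 = 6

rB=6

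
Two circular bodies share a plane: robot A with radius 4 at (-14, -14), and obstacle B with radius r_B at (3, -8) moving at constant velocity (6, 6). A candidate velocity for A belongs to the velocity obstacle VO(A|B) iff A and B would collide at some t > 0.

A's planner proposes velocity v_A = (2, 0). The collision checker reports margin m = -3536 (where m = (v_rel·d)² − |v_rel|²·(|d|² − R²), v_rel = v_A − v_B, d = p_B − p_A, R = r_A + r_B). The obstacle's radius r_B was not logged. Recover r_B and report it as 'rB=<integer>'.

m = -3536
d = (17, 6);  v_rel = (-4, -6),  |v_rel|² = 52
v_rel×d = (-4)·(6) − (-6)·(17) = 78
since m = R²·52 − 78²:  R² = (6084 + -3536) / 52 = 49
R = √49 = 7  ⇒  r_B = 7 − 4 = 3

rB=3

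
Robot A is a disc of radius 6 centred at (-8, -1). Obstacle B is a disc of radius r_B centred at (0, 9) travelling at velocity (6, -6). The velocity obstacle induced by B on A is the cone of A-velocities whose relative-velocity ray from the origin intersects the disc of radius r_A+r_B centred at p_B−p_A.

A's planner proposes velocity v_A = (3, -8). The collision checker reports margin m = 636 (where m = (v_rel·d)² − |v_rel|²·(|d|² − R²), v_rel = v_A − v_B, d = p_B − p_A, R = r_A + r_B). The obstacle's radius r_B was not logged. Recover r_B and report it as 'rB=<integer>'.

m = 636
d = (8, 10);  v_rel = (-3, -2),  |v_rel|² = 13
v_rel×d = (-3)·(10) − (-2)·(8) = -14
since m = R²·13 − (-14)²:  R² = (196 + 636) / 13 = 64
R = √64 = 8  ⇒  r_B = 8 − 6 = 2

rB=2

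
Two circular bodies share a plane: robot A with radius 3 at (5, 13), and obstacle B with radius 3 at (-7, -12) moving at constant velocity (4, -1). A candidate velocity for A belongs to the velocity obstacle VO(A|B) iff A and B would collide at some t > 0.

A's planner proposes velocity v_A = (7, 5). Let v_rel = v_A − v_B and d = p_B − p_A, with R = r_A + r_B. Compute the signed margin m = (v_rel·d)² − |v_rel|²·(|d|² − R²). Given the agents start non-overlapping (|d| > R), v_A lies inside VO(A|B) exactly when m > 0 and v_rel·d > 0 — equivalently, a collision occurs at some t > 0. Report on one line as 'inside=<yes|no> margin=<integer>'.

d = (-12, -25),  |d|² = 769;  R = 3+3 = 6,  c = 769−6² = 733
v_rel = (3, 6),  |v_rel|² = 45;  v_rel·d = (3)·(-12) + (6)·(-25) = -186
45·t² + 372·t + 733 = 0  ⇒  m = (-186)² − 45·733 = 1611
m = 1611 > 0,  v_rel·d = -186 < 0  ⇒  outside

inside=no margin=1611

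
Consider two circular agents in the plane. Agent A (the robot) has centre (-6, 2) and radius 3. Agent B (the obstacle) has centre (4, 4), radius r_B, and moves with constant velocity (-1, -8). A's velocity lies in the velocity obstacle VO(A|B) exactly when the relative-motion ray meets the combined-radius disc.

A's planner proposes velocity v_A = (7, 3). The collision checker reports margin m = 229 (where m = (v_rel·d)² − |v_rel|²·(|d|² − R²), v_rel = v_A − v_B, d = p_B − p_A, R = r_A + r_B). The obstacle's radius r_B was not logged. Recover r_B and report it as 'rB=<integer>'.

m = 229
d = (10, 2);  v_rel = (8, 11),  |v_rel|² = 185
v_rel×d = (8)·(2) − (11)·(10) = -94
since m = R²·185 − (-94)²:  R² = (8836 + 229) / 185 = 49
R = √49 = 7  ⇒  r_B = 7 − 3 = 4

rB=4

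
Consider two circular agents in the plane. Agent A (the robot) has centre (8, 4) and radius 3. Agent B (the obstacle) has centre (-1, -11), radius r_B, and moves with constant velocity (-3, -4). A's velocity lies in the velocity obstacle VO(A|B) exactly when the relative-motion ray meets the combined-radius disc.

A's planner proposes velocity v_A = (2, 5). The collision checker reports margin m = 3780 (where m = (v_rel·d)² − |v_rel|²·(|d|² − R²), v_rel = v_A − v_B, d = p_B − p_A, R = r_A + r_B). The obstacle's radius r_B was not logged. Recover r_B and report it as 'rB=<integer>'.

m = 3780
d = (-9, -15);  v_rel = (5, 9),  |v_rel|² = 106
v_rel×d = (5)·(-15) − (9)·(-9) = 6
since m = R²·106 − 6²:  R² = (36 + 3780) / 106 = 36
R = √36 = 6  ⇒  r_B = 6 − 3 = 3

rB=3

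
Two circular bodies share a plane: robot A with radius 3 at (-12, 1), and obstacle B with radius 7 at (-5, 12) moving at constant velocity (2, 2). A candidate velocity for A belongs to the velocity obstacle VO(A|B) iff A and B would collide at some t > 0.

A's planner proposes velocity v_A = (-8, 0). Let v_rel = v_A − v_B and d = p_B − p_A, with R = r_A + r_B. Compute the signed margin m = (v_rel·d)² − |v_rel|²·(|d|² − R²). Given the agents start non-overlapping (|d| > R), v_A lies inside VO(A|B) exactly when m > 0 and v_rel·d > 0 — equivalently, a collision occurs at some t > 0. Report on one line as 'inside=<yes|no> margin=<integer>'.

d = (7, 11),  |d|² = 170;  R = 3+7 = 10,  c = 170−10² = 70
v_rel = (-10, -2),  |v_rel|² = 104;  v_rel·d = (-10)·(7) + (-2)·(11) = -92
104·t² + 184·t + 70 = 0  ⇒  m = (-92)² − 104·70 = 1184
m = 1184 > 0,  v_rel·d = -92 < 0  ⇒  outside

inside=no margin=1184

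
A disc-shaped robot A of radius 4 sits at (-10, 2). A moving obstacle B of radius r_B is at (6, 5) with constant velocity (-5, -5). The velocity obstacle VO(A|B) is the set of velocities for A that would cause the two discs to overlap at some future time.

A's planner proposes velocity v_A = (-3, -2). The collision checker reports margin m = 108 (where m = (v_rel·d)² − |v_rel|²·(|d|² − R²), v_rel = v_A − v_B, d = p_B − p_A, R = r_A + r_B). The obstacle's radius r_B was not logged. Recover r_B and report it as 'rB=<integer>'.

m = 108
d = (16, 3);  v_rel = (2, 3),  |v_rel|² = 13
v_rel×d = (2)·(3) − (3)·(16) = -42
since m = R²·13 − (-42)²:  R² = (1764 + 108) / 13 = 144
R = √144 = 12  ⇒  r_B = 12 − 4 = 8

rB=8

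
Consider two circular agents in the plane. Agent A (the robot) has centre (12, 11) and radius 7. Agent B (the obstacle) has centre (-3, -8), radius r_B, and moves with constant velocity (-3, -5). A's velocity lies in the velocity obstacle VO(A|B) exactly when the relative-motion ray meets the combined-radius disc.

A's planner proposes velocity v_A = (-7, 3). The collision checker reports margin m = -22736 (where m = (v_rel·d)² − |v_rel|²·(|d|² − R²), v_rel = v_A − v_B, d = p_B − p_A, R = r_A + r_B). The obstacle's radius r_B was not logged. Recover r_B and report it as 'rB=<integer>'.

m = -22736
d = (-15, -19);  v_rel = (-4, 8),  |v_rel|² = 80
v_rel×d = (-4)·(-19) − (8)·(-15) = 196
since m = R²·80 − 196²:  R² = (38416 + -22736) / 80 = 196
R = √196 = 14  ⇒  r_B = 14 − 7 = 7

rB=7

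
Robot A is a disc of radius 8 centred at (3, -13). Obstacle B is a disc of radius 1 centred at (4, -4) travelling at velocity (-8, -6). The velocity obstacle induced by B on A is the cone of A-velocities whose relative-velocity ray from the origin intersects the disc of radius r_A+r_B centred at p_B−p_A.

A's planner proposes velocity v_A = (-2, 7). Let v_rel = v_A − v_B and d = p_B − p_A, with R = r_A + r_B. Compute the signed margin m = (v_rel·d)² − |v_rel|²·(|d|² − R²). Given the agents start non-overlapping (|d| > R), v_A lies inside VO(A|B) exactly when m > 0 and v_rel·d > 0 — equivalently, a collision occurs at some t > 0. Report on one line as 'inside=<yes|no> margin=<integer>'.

d = (1, 9),  |d|² = 82;  R = 8+1 = 9,  c = 82−9² = 1
v_rel = (6, 13),  |v_rel|² = 205;  v_rel·d = (6)·(1) + (13)·(9) = 123
205·t² − 246·t + 1 = 0  ⇒  m = 123² − 205·1 = 14924
m = 14924 > 0,  v_rel·d = 123 > 0  ⇒  inside

inside=yes margin=14924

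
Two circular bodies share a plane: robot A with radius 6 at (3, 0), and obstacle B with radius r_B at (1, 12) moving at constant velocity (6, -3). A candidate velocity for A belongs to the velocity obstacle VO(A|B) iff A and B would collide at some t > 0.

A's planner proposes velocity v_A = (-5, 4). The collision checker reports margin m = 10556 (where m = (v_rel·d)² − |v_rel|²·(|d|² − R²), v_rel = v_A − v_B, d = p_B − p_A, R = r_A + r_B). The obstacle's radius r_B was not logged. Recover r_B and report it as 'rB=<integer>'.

m = 10556
d = (-2, 12);  v_rel = (-11, 7),  |v_rel|² = 170
v_rel×d = (-11)·(12) − (7)·(-2) = -118
since m = R²·170 − (-118)²:  R² = (13924 + 10556) / 170 = 144
R = √144 = 12  ⇒  r_B = 12 − 6 = 6

rB=6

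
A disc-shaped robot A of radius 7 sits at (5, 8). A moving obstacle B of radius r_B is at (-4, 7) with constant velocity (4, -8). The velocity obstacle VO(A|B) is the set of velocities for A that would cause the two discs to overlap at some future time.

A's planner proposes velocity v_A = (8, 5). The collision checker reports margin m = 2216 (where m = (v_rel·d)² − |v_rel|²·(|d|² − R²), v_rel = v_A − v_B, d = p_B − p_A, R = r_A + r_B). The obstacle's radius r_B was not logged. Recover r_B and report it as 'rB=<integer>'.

m = 2216
d = (-9, -1);  v_rel = (4, 13),  |v_rel|² = 185
v_rel×d = (4)·(-1) − (13)·(-9) = 113
since m = R²·185 − 113²:  R² = (12769 + 2216) / 185 = 81
R = √81 = 9  ⇒  r_B = 9 − 7 = 2

rB=2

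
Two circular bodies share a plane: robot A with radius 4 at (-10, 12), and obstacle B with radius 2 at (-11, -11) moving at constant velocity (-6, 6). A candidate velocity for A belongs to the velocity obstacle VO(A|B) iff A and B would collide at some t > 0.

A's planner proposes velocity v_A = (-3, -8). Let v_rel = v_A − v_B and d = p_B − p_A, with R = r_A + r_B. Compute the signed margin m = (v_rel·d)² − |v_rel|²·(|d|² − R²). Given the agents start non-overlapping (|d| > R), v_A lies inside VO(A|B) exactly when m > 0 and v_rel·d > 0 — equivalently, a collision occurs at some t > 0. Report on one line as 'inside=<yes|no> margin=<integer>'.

d = (-1, -23),  |d|² = 530;  R = 4+2 = 6,  c = 530−6² = 494
v_rel = (3, -14),  |v_rel|² = 205;  v_rel·d = (3)·(-1) + (-14)·(-23) = 319
205·t² − 638·t + 494 = 0  ⇒  m = 319² − 205·494 = 491
m = 491 > 0,  v_rel·d = 319 > 0  ⇒  inside

inside=yes margin=491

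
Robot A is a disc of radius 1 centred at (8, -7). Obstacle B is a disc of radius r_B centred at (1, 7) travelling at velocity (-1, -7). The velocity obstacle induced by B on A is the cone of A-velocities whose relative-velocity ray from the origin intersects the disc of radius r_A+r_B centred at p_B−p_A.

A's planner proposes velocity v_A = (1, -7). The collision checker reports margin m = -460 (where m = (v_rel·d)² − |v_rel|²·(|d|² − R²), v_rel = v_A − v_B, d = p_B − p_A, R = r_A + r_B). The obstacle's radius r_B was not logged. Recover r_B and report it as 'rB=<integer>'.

m = -460
d = (-7, 14);  v_rel = (2, 0),  |v_rel|² = 4
v_rel×d = (2)·(14) − (0)·(-7) = 28
since m = R²·4 − 28²:  R² = (784 + -460) / 4 = 81
R = √81 = 9  ⇒  r_B = 9 − 1 = 8

rB=8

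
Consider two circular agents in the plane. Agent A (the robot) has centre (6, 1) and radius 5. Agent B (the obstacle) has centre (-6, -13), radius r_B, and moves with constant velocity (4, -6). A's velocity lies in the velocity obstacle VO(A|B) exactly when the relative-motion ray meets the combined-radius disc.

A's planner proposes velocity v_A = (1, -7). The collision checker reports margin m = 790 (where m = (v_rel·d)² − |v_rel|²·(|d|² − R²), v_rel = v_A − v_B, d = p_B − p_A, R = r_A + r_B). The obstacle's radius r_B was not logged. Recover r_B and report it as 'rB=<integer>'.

m = 790
d = (-12, -14);  v_rel = (-3, -1),  |v_rel|² = 10
v_rel×d = (-3)·(-14) − (-1)·(-12) = 30
since m = R²·10 − 30²:  R² = (900 + 790) / 10 = 169
R = √169 = 13  ⇒  r_B = 13 − 5 = 8

rB=8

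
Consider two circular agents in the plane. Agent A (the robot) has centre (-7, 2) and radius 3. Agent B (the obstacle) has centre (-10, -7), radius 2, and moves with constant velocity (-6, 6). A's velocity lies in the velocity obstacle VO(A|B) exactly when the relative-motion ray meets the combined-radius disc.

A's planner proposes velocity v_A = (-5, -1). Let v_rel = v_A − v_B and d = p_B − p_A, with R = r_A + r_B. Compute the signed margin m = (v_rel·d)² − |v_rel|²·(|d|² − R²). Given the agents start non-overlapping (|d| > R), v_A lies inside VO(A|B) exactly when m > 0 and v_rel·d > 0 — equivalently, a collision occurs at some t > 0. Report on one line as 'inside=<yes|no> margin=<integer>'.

d = (-3, -9),  |d|² = 90;  R = 3+2 = 5,  c = 90−5² = 65
v_rel = (1, -7),  |v_rel|² = 50;  v_rel·d = (1)·(-3) + (-7)·(-9) = 60
50·t² − 120·t + 65 = 0  ⇒  m = 60² − 50·65 = 350
m = 350 > 0,  v_rel·d = 60 > 0  ⇒  inside

inside=yes margin=350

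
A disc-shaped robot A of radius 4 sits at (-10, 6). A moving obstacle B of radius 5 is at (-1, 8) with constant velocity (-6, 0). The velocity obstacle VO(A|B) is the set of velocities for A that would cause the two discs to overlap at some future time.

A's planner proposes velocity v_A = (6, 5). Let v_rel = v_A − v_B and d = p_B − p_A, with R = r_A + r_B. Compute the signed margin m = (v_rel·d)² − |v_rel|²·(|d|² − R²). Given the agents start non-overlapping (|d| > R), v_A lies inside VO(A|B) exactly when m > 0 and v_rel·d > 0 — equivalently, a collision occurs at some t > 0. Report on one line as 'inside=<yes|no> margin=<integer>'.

d = (9, 2),  |d|² = 85;  R = 4+5 = 9,  c = 85−9² = 4
v_rel = (12, 5),  |v_rel|² = 169;  v_rel·d = (12)·(9) + (5)·(2) = 118
169·t² − 236·t + 4 = 0  ⇒  m = 118² − 169·4 = 13248
m = 13248 > 0,  v_rel·d = 118 > 0  ⇒  inside

inside=yes margin=13248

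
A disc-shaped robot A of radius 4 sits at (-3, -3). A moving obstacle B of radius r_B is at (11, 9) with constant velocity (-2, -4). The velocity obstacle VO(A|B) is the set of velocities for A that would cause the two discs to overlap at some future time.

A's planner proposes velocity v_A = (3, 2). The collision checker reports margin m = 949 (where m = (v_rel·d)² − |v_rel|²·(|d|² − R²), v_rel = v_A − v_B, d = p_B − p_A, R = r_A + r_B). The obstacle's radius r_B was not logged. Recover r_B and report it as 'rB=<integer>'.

m = 949
d = (14, 12);  v_rel = (5, 6),  |v_rel|² = 61
v_rel×d = (5)·(12) − (6)·(14) = -24
since m = R²·61 − (-24)²:  R² = (576 + 949) / 61 = 25
R = √25 = 5  ⇒  r_B = 5 − 4 = 1

rB=1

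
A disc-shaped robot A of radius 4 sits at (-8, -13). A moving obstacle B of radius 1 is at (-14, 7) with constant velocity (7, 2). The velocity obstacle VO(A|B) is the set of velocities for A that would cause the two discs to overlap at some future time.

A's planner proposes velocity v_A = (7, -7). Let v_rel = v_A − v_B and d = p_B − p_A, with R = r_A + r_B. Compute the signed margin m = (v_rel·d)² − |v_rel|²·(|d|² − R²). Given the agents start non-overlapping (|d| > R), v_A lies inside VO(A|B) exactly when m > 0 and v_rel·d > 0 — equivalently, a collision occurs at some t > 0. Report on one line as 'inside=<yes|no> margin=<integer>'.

d = (-6, 20),  |d|² = 436;  R = 4+1 = 5,  c = 436−5² = 411
v_rel = (0, -9),  |v_rel|² = 81;  v_rel·d = (0)·(-6) + (-9)·(20) = -180
81·t² + 360·t + 411 = 0  ⇒  m = (-180)² − 81·411 = -891
m = -891 < 0,  v_rel·d = -180 < 0  ⇒  outside

inside=no margin=-891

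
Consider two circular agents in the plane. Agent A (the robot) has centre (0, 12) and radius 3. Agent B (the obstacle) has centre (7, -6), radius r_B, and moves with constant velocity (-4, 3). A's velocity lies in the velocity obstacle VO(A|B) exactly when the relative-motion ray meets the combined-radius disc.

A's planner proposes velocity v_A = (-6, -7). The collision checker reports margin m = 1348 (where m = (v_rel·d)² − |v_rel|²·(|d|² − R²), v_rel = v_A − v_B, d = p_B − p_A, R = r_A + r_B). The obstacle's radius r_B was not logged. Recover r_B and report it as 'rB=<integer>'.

m = 1348
d = (7, -18);  v_rel = (-2, -10),  |v_rel|² = 104
v_rel×d = (-2)·(-18) − (-10)·(7) = 106
since m = R²·104 − 106²:  R² = (11236 + 1348) / 104 = 121
R = √121 = 11  ⇒  r_B = 11 − 3 = 8

rB=8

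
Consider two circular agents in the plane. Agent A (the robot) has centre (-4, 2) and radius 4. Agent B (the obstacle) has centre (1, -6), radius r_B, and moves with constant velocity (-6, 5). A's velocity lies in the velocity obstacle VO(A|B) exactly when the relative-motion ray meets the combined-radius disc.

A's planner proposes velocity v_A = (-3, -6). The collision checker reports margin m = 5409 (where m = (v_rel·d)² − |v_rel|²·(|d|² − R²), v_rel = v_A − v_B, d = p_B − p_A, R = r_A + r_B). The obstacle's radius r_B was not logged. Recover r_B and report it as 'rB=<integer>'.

m = 5409
d = (5, -8);  v_rel = (3, -11),  |v_rel|² = 130
v_rel×d = (3)·(-8) − (-11)·(5) = 31
since m = R²·130 − 31²:  R² = (961 + 5409) / 130 = 49
R = √49 = 7  ⇒  r_B = 7 − 4 = 3

rB=3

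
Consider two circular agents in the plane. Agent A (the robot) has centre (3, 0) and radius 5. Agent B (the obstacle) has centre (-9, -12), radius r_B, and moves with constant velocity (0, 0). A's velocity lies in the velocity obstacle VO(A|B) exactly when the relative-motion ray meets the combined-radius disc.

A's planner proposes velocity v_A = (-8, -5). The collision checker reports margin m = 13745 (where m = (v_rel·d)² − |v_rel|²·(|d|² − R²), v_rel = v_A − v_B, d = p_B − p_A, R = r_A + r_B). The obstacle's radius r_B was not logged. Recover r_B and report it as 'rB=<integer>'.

m = 13745
d = (-12, -12);  v_rel = (-8, -5),  |v_rel|² = 89
v_rel×d = (-8)·(-12) − (-5)·(-12) = 36
since m = R²·89 − 36²:  R² = (1296 + 13745) / 89 = 169
R = √169 = 13  ⇒  r_B = 13 − 5 = 8

rB=8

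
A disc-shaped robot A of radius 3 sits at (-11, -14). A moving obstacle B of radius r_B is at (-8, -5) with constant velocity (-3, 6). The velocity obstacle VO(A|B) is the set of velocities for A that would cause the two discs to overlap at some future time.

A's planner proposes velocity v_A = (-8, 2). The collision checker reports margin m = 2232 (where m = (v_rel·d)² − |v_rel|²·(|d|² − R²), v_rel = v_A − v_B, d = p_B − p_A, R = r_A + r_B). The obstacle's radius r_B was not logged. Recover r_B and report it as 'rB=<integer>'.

m = 2232
d = (3, 9);  v_rel = (-5, -4),  |v_rel|² = 41
v_rel×d = (-5)·(9) − (-4)·(3) = -33
since m = R²·41 − (-33)²:  R² = (1089 + 2232) / 41 = 81
R = √81 = 9  ⇒  r_B = 9 − 3 = 6

rB=6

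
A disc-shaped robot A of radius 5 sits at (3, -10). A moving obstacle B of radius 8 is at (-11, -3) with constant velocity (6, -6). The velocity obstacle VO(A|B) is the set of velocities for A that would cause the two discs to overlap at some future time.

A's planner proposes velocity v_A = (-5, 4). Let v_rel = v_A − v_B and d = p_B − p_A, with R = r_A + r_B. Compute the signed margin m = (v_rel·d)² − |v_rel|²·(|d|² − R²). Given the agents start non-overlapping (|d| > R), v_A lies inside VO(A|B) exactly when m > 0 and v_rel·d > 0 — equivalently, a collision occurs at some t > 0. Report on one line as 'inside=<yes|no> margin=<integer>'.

d = (-14, 7),  |d|² = 245;  R = 5+8 = 13,  c = 245−13² = 76
v_rel = (-11, 10),  |v_rel|² = 221;  v_rel·d = (-11)·(-14) + (10)·(7) = 224
221·t² − 448·t + 76 = 0  ⇒  m = 224² − 221·76 = 33380
m = 33380 > 0,  v_rel·d = 224 > 0  ⇒  inside

inside=yes margin=33380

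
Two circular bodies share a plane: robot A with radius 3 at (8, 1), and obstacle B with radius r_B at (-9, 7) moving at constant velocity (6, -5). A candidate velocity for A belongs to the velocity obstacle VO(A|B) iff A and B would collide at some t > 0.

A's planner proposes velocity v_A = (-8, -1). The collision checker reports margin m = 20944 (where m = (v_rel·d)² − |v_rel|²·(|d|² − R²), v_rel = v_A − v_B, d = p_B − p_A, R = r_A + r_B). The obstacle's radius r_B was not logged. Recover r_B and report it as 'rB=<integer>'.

m = 20944
d = (-17, 6);  v_rel = (-14, 4),  |v_rel|² = 212
v_rel×d = (-14)·(6) − (4)·(-17) = -16
since m = R²·212 − (-16)²:  R² = (256 + 20944) / 212 = 100
R = √100 = 10  ⇒  r_B = 10 − 3 = 7

rB=7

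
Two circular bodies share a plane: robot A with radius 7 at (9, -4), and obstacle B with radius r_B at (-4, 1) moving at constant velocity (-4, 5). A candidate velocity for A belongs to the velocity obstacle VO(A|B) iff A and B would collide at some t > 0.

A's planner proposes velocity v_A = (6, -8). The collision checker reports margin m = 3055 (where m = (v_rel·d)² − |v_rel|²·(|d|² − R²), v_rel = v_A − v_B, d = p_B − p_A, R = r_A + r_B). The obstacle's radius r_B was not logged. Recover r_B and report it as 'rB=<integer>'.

m = 3055
d = (-13, 5);  v_rel = (10, -13),  |v_rel|² = 269
v_rel×d = (10)·(5) − (-13)·(-13) = -119
since m = R²·269 − (-119)²:  R² = (14161 + 3055) / 269 = 64
R = √64 = 8  ⇒  r_B = 8 − 7 = 1

rB=1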